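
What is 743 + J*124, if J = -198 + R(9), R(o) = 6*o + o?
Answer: -15997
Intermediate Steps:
R(o) = 7*o
J = -135 (J = -198 + 7*9 = -198 + 63 = -135)
743 + J*124 = 743 - 135*124 = 743 - 16740 = -15997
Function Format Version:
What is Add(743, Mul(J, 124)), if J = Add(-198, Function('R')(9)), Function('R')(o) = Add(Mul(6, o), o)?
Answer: -15997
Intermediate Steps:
Function('R')(o) = Mul(7, o)
J = -135 (J = Add(-198, Mul(7, 9)) = Add(-198, 63) = -135)
Add(743, Mul(J, 124)) = Add(743, Mul(-135, 124)) = Add(743, -16740) = -15997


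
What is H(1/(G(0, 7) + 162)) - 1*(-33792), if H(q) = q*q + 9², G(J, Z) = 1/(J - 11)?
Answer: 107443835074/3171961 ≈ 33873.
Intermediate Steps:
G(J, Z) = 1/(-11 + J)
H(q) = 81 + q² (H(q) = q² + 81 = 81 + q²)
H(1/(G(0, 7) + 162)) - 1*(-33792) = (81 + (1/(1/(-11 + 0) + 162))²) - 1*(-33792) = (81 + (1/(1/(-11) + 162))²) + 33792 = (81 + (1/(-1/11 + 162))²) + 33792 = (81 + (1/(1781/11))²) + 33792 = (81 + (11/1781)²) + 33792 = (81 + 121/3171961) + 33792 = 256928962/3171961 + 33792 = 107443835074/3171961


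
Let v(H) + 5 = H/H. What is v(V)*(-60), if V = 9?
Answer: 240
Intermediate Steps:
v(H) = -4 (v(H) = -5 + H/H = -5 + 1 = -4)
v(V)*(-60) = -4*(-60) = 240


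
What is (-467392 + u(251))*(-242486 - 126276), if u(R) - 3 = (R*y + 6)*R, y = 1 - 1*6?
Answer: 287961820656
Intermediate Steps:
y = -5 (y = 1 - 6 = -5)
u(R) = 3 + R*(6 - 5*R) (u(R) = 3 + (R*(-5) + 6)*R = 3 + (-5*R + 6)*R = 3 + (6 - 5*R)*R = 3 + R*(6 - 5*R))
(-467392 + u(251))*(-242486 - 126276) = (-467392 + (3 - 5*251² + 6*251))*(-242486 - 126276) = (-467392 + (3 - 5*63001 + 1506))*(-368762) = (-467392 + (3 - 315005 + 1506))*(-368762) = (-467392 - 313496)*(-368762) = -780888*(-368762) = 287961820656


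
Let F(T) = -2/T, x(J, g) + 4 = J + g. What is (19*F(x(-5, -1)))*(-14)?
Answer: -266/5 ≈ -53.200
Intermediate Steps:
x(J, g) = -4 + J + g (x(J, g) = -4 + (J + g) = -4 + J + g)
(19*F(x(-5, -1)))*(-14) = (19*(-2/(-4 - 5 - 1)))*(-14) = (19*(-2/(-10)))*(-14) = (19*(-2*(-⅒)))*(-14) = (19*(⅕))*(-14) = (19/5)*(-14) = -266/5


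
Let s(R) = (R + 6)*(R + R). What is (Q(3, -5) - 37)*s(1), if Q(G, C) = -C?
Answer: -448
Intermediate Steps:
s(R) = 2*R*(6 + R) (s(R) = (6 + R)*(2*R) = 2*R*(6 + R))
(Q(3, -5) - 37)*s(1) = (-1*(-5) - 37)*(2*1*(6 + 1)) = (5 - 37)*(2*1*7) = -32*14 = -448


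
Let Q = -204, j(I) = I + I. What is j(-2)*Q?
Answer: 816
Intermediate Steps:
j(I) = 2*I
j(-2)*Q = (2*(-2))*(-204) = -4*(-204) = 816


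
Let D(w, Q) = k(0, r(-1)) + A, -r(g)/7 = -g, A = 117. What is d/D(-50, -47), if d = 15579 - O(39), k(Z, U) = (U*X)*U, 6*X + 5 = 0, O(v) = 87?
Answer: 92952/457 ≈ 203.40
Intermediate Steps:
X = -⅚ (X = -⅚ + (⅙)*0 = -⅚ + 0 = -⅚ ≈ -0.83333)
r(g) = 7*g (r(g) = -(-7)*g = 7*g)
k(Z, U) = -5*U²/6 (k(Z, U) = (U*(-⅚))*U = (-5*U/6)*U = -5*U²/6)
D(w, Q) = 457/6 (D(w, Q) = -5*(7*(-1))²/6 + 117 = -⅚*(-7)² + 117 = -⅚*49 + 117 = -245/6 + 117 = 457/6)
d = 15492 (d = 15579 - 1*87 = 15579 - 87 = 15492)
d/D(-50, -47) = 15492/(457/6) = 15492*(6/457) = 92952/457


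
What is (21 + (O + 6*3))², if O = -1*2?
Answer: 1369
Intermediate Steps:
O = -2
(21 + (O + 6*3))² = (21 + (-2 + 6*3))² = (21 + (-2 + 18))² = (21 + 16)² = 37² = 1369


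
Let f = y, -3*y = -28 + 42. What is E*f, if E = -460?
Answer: 6440/3 ≈ 2146.7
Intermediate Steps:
y = -14/3 (y = -(-28 + 42)/3 = -⅓*14 = -14/3 ≈ -4.6667)
f = -14/3 ≈ -4.6667
E*f = -460*(-14/3) = 6440/3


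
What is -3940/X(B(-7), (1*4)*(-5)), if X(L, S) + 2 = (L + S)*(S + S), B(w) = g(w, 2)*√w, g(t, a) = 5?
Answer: -112290/32743 - 197000*I*√7/229201 ≈ -3.4294 - 2.274*I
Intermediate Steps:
B(w) = 5*√w
X(L, S) = -2 + 2*S*(L + S) (X(L, S) = -2 + (L + S)*(S + S) = -2 + (L + S)*(2*S) = -2 + 2*S*(L + S))
-3940/X(B(-7), (1*4)*(-5)) = -3940/(-2 + 2*((1*4)*(-5))² + 2*(5*√(-7))*((1*4)*(-5))) = -3940/(-2 + 2*(4*(-5))² + 2*(5*(I*√7))*(4*(-5))) = -3940/(-2 + 2*(-20)² + 2*(5*I*√7)*(-20)) = -3940/(-2 + 2*400 - 200*I*√7) = -3940/(-2 + 800 - 200*I*√7) = -3940/(798 - 200*I*√7)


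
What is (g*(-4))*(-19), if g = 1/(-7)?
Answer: -76/7 ≈ -10.857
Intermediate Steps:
g = -⅐ ≈ -0.14286
(g*(-4))*(-19) = -⅐*(-4)*(-19) = (4/7)*(-19) = -76/7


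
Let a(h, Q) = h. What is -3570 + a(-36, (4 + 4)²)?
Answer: -3606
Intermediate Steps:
-3570 + a(-36, (4 + 4)²) = -3570 - 36 = -3606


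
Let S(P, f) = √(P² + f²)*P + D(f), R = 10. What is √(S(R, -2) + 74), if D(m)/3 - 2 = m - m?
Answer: 2*√(20 + 5*√26) ≈ 13.490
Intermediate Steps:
D(m) = 6 (D(m) = 6 + 3*(m - m) = 6 + 3*0 = 6 + 0 = 6)
S(P, f) = 6 + P*√(P² + f²) (S(P, f) = √(P² + f²)*P + 6 = P*√(P² + f²) + 6 = 6 + P*√(P² + f²))
√(S(R, -2) + 74) = √((6 + 10*√(10² + (-2)²)) + 74) = √((6 + 10*√(100 + 4)) + 74) = √((6 + 10*√104) + 74) = √((6 + 10*(2*√26)) + 74) = √((6 + 20*√26) + 74) = √(80 + 20*√26)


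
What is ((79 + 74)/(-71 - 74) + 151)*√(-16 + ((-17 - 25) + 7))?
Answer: 21742*I*√51/145 ≈ 1070.8*I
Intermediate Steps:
((79 + 74)/(-71 - 74) + 151)*√(-16 + ((-17 - 25) + 7)) = (153/(-145) + 151)*√(-16 + (-42 + 7)) = (153*(-1/145) + 151)*√(-16 - 35) = (-153/145 + 151)*√(-51) = 21742*(I*√51)/145 = 21742*I*√51/145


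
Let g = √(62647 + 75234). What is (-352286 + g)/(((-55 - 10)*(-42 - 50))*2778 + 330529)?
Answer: -352286/16942969 + √137881/16942969 ≈ -0.020771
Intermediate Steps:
g = √137881 ≈ 371.32
(-352286 + g)/(((-55 - 10)*(-42 - 50))*2778 + 330529) = (-352286 + √137881)/(((-55 - 10)*(-42 - 50))*2778 + 330529) = (-352286 + √137881)/(-65*(-92)*2778 + 330529) = (-352286 + √137881)/(5980*2778 + 330529) = (-352286 + √137881)/(16612440 + 330529) = (-352286 + √137881)/16942969 = (-352286 + √137881)*(1/16942969) = -352286/16942969 + √137881/16942969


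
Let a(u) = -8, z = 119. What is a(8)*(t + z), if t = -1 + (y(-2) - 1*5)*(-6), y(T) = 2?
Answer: -1088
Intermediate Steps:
t = 17 (t = -1 + (2 - 1*5)*(-6) = -1 + (2 - 5)*(-6) = -1 - 3*(-6) = -1 + 18 = 17)
a(8)*(t + z) = -8*(17 + 119) = -8*136 = -1088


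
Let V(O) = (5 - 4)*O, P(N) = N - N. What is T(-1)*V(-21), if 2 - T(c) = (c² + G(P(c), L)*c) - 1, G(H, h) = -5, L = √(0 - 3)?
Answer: 63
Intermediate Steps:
L = I*√3 (L = √(-3) = I*√3 ≈ 1.732*I)
P(N) = 0
V(O) = O (V(O) = 1*O = O)
T(c) = 3 - c² + 5*c (T(c) = 2 - ((c² - 5*c) - 1) = 2 - (-1 + c² - 5*c) = 2 + (1 - c² + 5*c) = 3 - c² + 5*c)
T(-1)*V(-21) = (3 - 1*(-1)² + 5*(-1))*(-21) = (3 - 1*1 - 5)*(-21) = (3 - 1 - 5)*(-21) = -3*(-21) = 63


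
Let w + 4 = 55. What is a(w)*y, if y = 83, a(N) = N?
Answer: 4233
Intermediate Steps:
w = 51 (w = -4 + 55 = 51)
a(w)*y = 51*83 = 4233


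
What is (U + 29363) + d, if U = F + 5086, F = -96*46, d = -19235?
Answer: 10798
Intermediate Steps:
F = -4416
U = 670 (U = -4416 + 5086 = 670)
(U + 29363) + d = (670 + 29363) - 19235 = 30033 - 19235 = 10798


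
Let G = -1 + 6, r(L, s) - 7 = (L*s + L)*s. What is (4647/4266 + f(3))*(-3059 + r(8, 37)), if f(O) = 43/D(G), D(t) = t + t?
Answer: 52342388/1185 ≈ 44171.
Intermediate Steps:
r(L, s) = 7 + s*(L + L*s) (r(L, s) = 7 + (L*s + L)*s = 7 + (L + L*s)*s = 7 + s*(L + L*s))
G = 5
D(t) = 2*t
f(O) = 43/10 (f(O) = 43/((2*5)) = 43/10)
(4647/4266 + f(3))*(-3059 + r(8, 37)) = (4647/4266 + 43/10)*(-3059 + (7 + 8*37 + 8*37²)) = (4647*(1/4266) + 43/10)*(-3059 + (7 + 296 + 8*1369)) = (1549/1422 + 43/10)*(-3059 + (7 + 296 + 10952)) = 19159*(-3059 + 11255)/3555 = (19159/3555)*8196 = 52342388/1185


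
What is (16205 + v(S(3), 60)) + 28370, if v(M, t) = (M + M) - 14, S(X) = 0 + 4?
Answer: 44569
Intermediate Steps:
S(X) = 4
v(M, t) = -14 + 2*M (v(M, t) = 2*M - 14 = -14 + 2*M)
(16205 + v(S(3), 60)) + 28370 = (16205 + (-14 + 2*4)) + 28370 = (16205 + (-14 + 8)) + 28370 = (16205 - 6) + 28370 = 16199 + 28370 = 44569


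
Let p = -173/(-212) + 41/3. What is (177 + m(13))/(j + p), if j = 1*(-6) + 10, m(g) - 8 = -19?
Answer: 105576/11755 ≈ 8.9814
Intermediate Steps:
m(g) = -11 (m(g) = 8 - 19 = -11)
j = 4 (j = -6 + 10 = 4)
p = 9211/636 (p = -173*(-1/212) + 41*(⅓) = 173/212 + 41/3 = 9211/636 ≈ 14.483)
(177 + m(13))/(j + p) = (177 - 11)/(4 + 9211/636) = 166/(11755/636) = 166*(636/11755) = 105576/11755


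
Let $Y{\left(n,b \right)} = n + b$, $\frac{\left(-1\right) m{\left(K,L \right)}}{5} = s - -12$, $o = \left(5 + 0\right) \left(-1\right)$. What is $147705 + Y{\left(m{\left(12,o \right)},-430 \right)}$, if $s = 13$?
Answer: $147150$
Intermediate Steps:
$o = -5$ ($o = 5 \left(-1\right) = -5$)
$m{\left(K,L \right)} = -125$ ($m{\left(K,L \right)} = - 5 \left(13 - -12\right) = - 5 \left(13 + 12\right) = \left(-5\right) 25 = -125$)
$Y{\left(n,b \right)} = b + n$
$147705 + Y{\left(m{\left(12,o \right)},-430 \right)} = 147705 - 555 = 147150$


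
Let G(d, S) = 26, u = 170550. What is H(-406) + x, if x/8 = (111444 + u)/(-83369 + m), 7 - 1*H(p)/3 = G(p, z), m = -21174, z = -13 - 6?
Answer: -8214903/104543 ≈ -78.579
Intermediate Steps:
z = -19
H(p) = -57 (H(p) = 21 - 3*26 = 21 - 78 = -57)
x = -2255952/104543 (x = 8*((111444 + 170550)/(-83369 - 21174)) = 8*(281994/(-104543)) = 8*(281994*(-1/104543)) = 8*(-281994/104543) = -2255952/104543 ≈ -21.579)
H(-406) + x = -57 - 2255952/104543 = -8214903/104543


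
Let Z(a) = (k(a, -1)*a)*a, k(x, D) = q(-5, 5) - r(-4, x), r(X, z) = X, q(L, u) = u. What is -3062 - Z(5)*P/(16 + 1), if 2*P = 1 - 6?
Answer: -102983/34 ≈ -3028.9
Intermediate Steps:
P = -5/2 (P = (1 - 6)/2 = (1/2)*(-5) = -5/2 ≈ -2.5000)
k(x, D) = 9 (k(x, D) = 5 - 1*(-4) = 5 + 4 = 9)
Z(a) = 9*a**2 (Z(a) = (9*a)*a = 9*a**2)
-3062 - Z(5)*P/(16 + 1) = -3062 - 9*5**2*-5/2/(16 + 1) = -3062 - 9*25*-5/2/17 = -3062 - 225*(1/17)*(-5/2) = -3062 - 225*(-5)/34 = -3062 - 1*(-1125/34) = -3062 + 1125/34 = -102983/34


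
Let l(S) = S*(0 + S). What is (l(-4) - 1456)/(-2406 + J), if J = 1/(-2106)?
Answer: 3032640/5067037 ≈ 0.59850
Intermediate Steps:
J = -1/2106 ≈ -0.00047483
l(S) = S² (l(S) = S*S = S²)
(l(-4) - 1456)/(-2406 + J) = ((-4)² - 1456)/(-2406 - 1/2106) = (16 - 1456)/(-5067037/2106) = -1440*(-2106/5067037) = 3032640/5067037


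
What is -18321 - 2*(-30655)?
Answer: 42989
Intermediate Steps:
-18321 - 2*(-30655) = -18321 - 1*(-61310) = -18321 + 61310 = 42989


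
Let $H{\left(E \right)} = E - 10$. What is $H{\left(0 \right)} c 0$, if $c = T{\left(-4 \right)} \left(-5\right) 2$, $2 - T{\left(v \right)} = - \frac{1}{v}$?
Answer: $0$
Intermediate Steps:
$T{\left(v \right)} = 2 + \frac{1}{v}$ ($T{\left(v \right)} = 2 - - \frac{1}{v} = 2 + \frac{1}{v}$)
$c = - \frac{35}{2}$ ($c = \left(2 + \frac{1}{-4}\right) \left(-5\right) 2 = \left(2 - \frac{1}{4}\right) \left(-5\right) 2 = \frac{7}{4} \left(-5\right) 2 = \left(- \frac{35}{4}\right) 2 = - \frac{35}{2} \approx -17.5$)
$H{\left(E \right)} = -10 + E$ ($H{\left(E \right)} = E - 10 = -10 + E$)
$H{\left(0 \right)} c 0 = \left(-10 + 0\right) \left(- \frac{35}{2}\right) 0 = \left(-10\right) \left(- \frac{35}{2}\right) 0 = 175 \cdot 0 = 0$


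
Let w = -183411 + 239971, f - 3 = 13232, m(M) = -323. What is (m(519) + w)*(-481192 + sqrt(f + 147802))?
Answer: -27060794504 + 168711*sqrt(17893) ≈ -2.7038e+10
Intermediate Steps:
f = 13235 (f = 3 + 13232 = 13235)
w = 56560
(m(519) + w)*(-481192 + sqrt(f + 147802)) = (-323 + 56560)*(-481192 + sqrt(13235 + 147802)) = 56237*(-481192 + sqrt(161037)) = 56237*(-481192 + 3*sqrt(17893)) = -27060794504 + 168711*sqrt(17893)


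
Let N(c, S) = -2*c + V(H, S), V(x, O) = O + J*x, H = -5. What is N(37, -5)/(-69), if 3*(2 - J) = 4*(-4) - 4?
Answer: 367/207 ≈ 1.7729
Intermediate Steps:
J = 26/3 (J = 2 - (4*(-4) - 4)/3 = 2 - (-16 - 4)/3 = 2 - ⅓*(-20) = 2 + 20/3 = 26/3 ≈ 8.6667)
V(x, O) = O + 26*x/3
N(c, S) = -130/3 + S - 2*c (N(c, S) = -2*c + (S + (26/3)*(-5)) = -2*c + (S - 130/3) = -2*c + (-130/3 + S) = -130/3 + S - 2*c)
N(37, -5)/(-69) = (-130/3 - 5 - 2*37)/(-69) = -(-130/3 - 5 - 74)/69 = -1/69*(-367/3) = 367/207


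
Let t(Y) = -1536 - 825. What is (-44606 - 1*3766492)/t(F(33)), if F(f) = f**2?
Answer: 1270366/787 ≈ 1614.2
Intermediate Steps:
t(Y) = -2361
(-44606 - 1*3766492)/t(F(33)) = (-44606 - 1*3766492)/(-2361) = (-44606 - 3766492)*(-1/2361) = -3811098*(-1/2361) = 1270366/787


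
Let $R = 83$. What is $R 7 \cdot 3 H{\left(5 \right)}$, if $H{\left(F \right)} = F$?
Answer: $8715$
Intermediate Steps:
$R 7 \cdot 3 H{\left(5 \right)} = 83 \cdot 7 \cdot 3 \cdot 5 = 83 \cdot 21 \cdot 5 = 1743 \cdot 5 = 8715$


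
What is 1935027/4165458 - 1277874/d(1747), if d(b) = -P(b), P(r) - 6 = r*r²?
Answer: 3440871822101325/7403212587680294 ≈ 0.46478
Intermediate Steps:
P(r) = 6 + r³ (P(r) = 6 + r*r² = 6 + r³)
d(b) = -6 - b³ (d(b) = -(6 + b³) = -6 - b³)
1935027/4165458 - 1277874/d(1747) = 1935027/4165458 - 1277874/(-6 - 1*1747³) = 1935027*(1/4165458) - 1277874/(-6 - 1*5331859723) = 645009/1388486 - 1277874/(-6 - 5331859723) = 645009/1388486 - 1277874/(-5331859729) = 645009/1388486 - 1277874*(-1/5331859729) = 645009/1388486 + 1277874/5331859729 = 3440871822101325/7403212587680294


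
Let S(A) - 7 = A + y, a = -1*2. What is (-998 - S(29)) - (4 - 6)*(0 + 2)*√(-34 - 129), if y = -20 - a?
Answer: -1016 + 4*I*√163 ≈ -1016.0 + 51.069*I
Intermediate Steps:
a = -2
y = -18 (y = -20 - 1*(-2) = -20 + 2 = -18)
S(A) = -11 + A (S(A) = 7 + (A - 18) = 7 + (-18 + A) = -11 + A)
(-998 - S(29)) - (4 - 6)*(0 + 2)*√(-34 - 129) = (-998 - (-11 + 29)) - (4 - 6)*(0 + 2)*√(-34 - 129) = (-998 - 1*18) - (-2*2)*√(-163) = (-998 - 18) - (-4)*I*√163 = -1016 - (-4)*I*√163 = -1016 + 4*I*√163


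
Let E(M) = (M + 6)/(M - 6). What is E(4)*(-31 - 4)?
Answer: 175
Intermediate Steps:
E(M) = (6 + M)/(-6 + M)
E(4)*(-31 - 4) = ((6 + 4)/(-6 + 4))*(-31 - 4) = (10/(-2))*(-35) = -½*10*(-35) = -5*(-35) = 175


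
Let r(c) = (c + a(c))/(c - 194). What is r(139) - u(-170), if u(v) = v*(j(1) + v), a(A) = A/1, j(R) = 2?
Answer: -1571078/55 ≈ -28565.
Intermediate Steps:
a(A) = A (a(A) = A*1 = A)
u(v) = v*(2 + v)
r(c) = 2*c/(-194 + c) (r(c) = (c + c)/(c - 194) = (2*c)/(-194 + c) = 2*c/(-194 + c))
r(139) - u(-170) = 2*139/(-194 + 139) - (-170)*(2 - 170) = 2*139/(-55) - (-170)*(-168) = 2*139*(-1/55) - 1*28560 = -278/55 - 28560 = -1571078/55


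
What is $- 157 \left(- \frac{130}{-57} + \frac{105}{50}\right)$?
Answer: $- \frac{392029}{570} \approx -687.77$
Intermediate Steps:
$- 157 \left(- \frac{130}{-57} + \frac{105}{50}\right) = - 157 \left(\left(-130\right) \left(- \frac{1}{57}\right) + 105 \cdot \frac{1}{50}\right) = - 157 \left(\frac{130}{57} + \frac{21}{10}\right) = \left(-157\right) \frac{2497}{570} = - \frac{392029}{570}$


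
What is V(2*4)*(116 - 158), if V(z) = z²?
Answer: -2688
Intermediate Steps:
V(2*4)*(116 - 158) = (2*4)²*(116 - 158) = 8²*(-42) = 64*(-42) = -2688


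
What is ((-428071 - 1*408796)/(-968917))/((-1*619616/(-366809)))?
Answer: 18057079259/35315086816 ≈ 0.51131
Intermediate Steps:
((-428071 - 1*408796)/(-968917))/((-1*619616/(-366809))) = ((-428071 - 408796)*(-1/968917))/((-619616*(-1/366809))) = (-836867*(-1/968917))/(36448/21577) = (836867/968917)*(21577/36448) = 18057079259/35315086816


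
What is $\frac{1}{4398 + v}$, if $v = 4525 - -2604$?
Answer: $\frac{1}{11527} \approx 8.6753 \cdot 10^{-5}$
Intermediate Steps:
$v = 7129$ ($v = 4525 + 2604 = 7129$)
$\frac{1}{4398 + v} = \frac{1}{4398 + 7129} = \frac{1}{11527}$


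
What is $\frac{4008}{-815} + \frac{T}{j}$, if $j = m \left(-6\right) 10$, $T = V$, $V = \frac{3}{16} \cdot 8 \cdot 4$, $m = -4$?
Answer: $- \frac{31901}{6520} \approx -4.8928$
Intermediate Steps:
$V = 6$ ($V = 3 \cdot \frac{1}{16} \cdot 8 \cdot 4 = \frac{3}{16} \cdot 8 \cdot 4 = \frac{3}{2} \cdot 4 = 6$)
$T = 6$
$j = 240$ ($j = \left(-4\right) \left(-6\right) 10 = 24 \cdot 10 = 240$)
$\frac{4008}{-815} + \frac{T}{j} = \frac{4008}{-815} + \frac{6}{240} = 4008 \left(- \frac{1}{815}\right) + 6 \cdot \frac{1}{240} = - \frac{4008}{815} + \frac{1}{40} = - \frac{31901}{6520}$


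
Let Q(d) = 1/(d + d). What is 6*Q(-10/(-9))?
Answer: 27/10 ≈ 2.7000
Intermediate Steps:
Q(d) = 1/(2*d)
6*Q(-10/(-9)) = 6*(1/(2*((-10/(-9))))) = 6*(1/(2*((-10*(-1/9))))) = 6*(1/(2*(10/9))) = 6*((1/2)*(9/10)) = 6*(9/20) = 27/10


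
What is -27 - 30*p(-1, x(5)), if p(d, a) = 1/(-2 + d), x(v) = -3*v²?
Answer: -17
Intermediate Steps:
-27 - 30*p(-1, x(5)) = -27 - 30/(-2 - 1) = -27 - 30/(-3) = -27 - 30*(-⅓) = -27 + 10 = -17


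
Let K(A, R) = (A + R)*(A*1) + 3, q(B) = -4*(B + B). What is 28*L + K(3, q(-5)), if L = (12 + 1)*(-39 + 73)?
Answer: 12508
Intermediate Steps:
L = 442 (L = 13*34 = 442)
q(B) = -8*B
K(A, R) = 3 + A*(A + R) (K(A, R) = (A + R)*A + 3 = A*(A + R) + 3 = 3 + A*(A + R))
28*L + K(3, q(-5)) = 28*442 + (3 + 3**2 + 3*(-8*(-5))) = 12376 + (3 + 9 + 3*40) = 12376 + (3 + 9 + 120) = 12376 + 132 = 12508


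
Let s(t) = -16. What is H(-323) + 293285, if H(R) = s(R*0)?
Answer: 293269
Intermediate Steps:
H(R) = -16
H(-323) + 293285 = -16 + 293285 = 293269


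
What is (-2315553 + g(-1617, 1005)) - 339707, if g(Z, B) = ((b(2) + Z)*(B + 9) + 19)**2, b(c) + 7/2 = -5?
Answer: 2716685849384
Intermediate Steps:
b(c) = -17/2 (b(c) = -7/2 - 5 = -17/2)
g(Z, B) = (19 + (9 + B)*(-17/2 + Z))**2 (g(Z, B) = ((-17/2 + Z)*(B + 9) + 19)**2 = ((-17/2 + Z)*(9 + B) + 19)**2 = ((9 + B)*(-17/2 + Z) + 19)**2 = (19 + (9 + B)*(-17/2 + Z))**2)
(-2315553 + g(-1617, 1005)) - 339707 = (-2315553 + (-115 - 17*1005 + 18*(-1617) + 2*1005*(-1617))**2/4) - 339707 = (-2315553 + (-115 - 17085 - 29106 - 3250170)**2/4) - 339707 = (-2315553 + (1/4)*(-3296476)**2) - 339707 = (-2315553 + (1/4)*10866754018576) - 339707 = (-2315553 + 2716688504644) - 339707 = 2716686189091 - 339707 = 2716685849384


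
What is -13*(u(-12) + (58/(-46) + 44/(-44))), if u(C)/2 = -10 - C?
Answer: -520/23 ≈ -22.609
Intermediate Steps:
u(C) = -20 - 2*C (u(C) = 2*(-10 - C) = -20 - 2*C)
-13*(u(-12) + (58/(-46) + 44/(-44))) = -13*((-20 - 2*(-12)) + (58/(-46) + 44/(-44))) = -13*((-20 + 24) + (58*(-1/46) + 44*(-1/44))) = -13*(4 + (-29/23 - 1)) = -13*(4 - 52/23) = -13*40/23 = -520/23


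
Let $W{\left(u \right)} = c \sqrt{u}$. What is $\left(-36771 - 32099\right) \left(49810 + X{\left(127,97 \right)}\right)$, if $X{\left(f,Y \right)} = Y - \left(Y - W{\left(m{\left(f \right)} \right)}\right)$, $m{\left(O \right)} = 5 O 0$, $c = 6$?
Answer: $-3430414700$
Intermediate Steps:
$m{\left(O \right)} = 0$
$W{\left(u \right)} = 6 \sqrt{u}$
$X{\left(f,Y \right)} = 0$ ($X{\left(f,Y \right)} = Y - \left(0 + Y\right) = Y + \left(6 \cdot 0 - Y\right) = Y + \left(0 - Y\right) = Y - Y = 0$)
$\left(-36771 - 32099\right) \left(49810 + X{\left(127,97 \right)}\right) = \left(-36771 - 32099\right) \left(49810 + 0\right) = \left(-68870\right) 49810 = -3430414700$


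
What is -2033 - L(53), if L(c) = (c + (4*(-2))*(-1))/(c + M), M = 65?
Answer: -239955/118 ≈ -2033.5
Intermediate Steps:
L(c) = (8 + c)/(65 + c) (L(c) = (c + (4*(-2))*(-1))/(c + 65) = (c - 8*(-1))/(65 + c) = (c + 8)/(65 + c) = (8 + c)/(65 + c))
-2033 - L(53) = -2033 - (8 + 53)/(65 + 53) = -2033 - 61/118 = -239955/118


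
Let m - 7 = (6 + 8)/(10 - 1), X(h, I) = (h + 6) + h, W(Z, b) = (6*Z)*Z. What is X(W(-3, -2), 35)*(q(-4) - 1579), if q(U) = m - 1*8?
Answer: -539828/3 ≈ -1.7994e+5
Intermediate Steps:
W(Z, b) = 6*Z²
X(h, I) = 6 + 2*h (X(h, I) = (6 + h) + h = 6 + 2*h)
m = 77/9 (m = 7 + (6 + 8)/(10 - 1) = 7 + 14/9 = 77/9 ≈ 8.5556)
q(U) = 5/9 (q(U) = 77/9 - 1*8 = 77/9 - 8 = 5/9)
X(W(-3, -2), 35)*(q(-4) - 1579) = (6 + 2*(6*(-3)²))*(5/9 - 1579) = (6 + 2*(6*9))*(-14206/9) = (6 + 2*54)*(-14206/9) = (6 + 108)*(-14206/9) = 114*(-14206/9) = -539828/3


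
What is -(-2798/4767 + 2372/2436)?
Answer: -17823/46081 ≈ -0.38678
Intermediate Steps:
-(-2798/4767 + 2372/2436) = -(-2798*1/4767 + 2372*(1/2436)) = -(-2798/4767 + 593/609) = -1*17823/46081 = -17823/46081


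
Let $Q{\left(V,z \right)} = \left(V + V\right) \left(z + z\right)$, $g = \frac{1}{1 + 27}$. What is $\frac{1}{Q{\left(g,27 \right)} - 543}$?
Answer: $- \frac{7}{3774} \approx -0.0018548$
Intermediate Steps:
$g = \frac{1}{28} \approx 0.035714$
$Q{\left(V,z \right)} = 4 V z$ ($Q{\left(V,z \right)} = 2 V 2 z = 4 V z$)
$\frac{1}{Q{\left(g,27 \right)} - 543} = \frac{1}{4 \cdot \frac{1}{28} \cdot 27 - 543} = \frac{1}{\frac{27}{7} - 543} = \frac{1}{- \frac{3774}{7}} = - \frac{7}{3774}$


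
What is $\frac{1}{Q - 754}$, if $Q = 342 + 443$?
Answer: $\frac{1}{31} \approx 0.032258$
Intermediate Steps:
$Q = 785$
$\frac{1}{Q - 754} = \frac{1}{785 - 754} = \frac{1}{31}$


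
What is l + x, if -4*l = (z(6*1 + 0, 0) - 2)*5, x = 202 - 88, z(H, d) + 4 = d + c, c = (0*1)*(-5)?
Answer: 243/2 ≈ 121.50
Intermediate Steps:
c = 0 (c = 0*(-5) = 0)
z(H, d) = -4 + d (z(H, d) = -4 + (d + 0) = -4 + d)
x = 114
l = 15/2 (l = -((-4 + 0) - 2)*5/4 = -(-4 - 2)*5/4 = -(-3)*5/2 = -¼*(-30) = 15/2 ≈ 7.5000)
l + x = 15/2 + 114 = 243/2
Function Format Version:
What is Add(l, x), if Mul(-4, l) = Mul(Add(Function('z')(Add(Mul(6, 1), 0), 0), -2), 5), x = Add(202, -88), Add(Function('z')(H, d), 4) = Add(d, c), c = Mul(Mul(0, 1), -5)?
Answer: Rational(243, 2) ≈ 121.50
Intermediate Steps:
c = 0 (c = Mul(0, -5) = 0)
Function('z')(H, d) = Add(-4, d) (Function('z')(H, d) = Add(-4, Add(d, 0)) = Add(-4, d))
x = 114
l = Rational(15, 2) (l = Mul(Rational(-1, 4), Mul(Add(Add(-4, 0), -2), 5)) = Mul(Rational(-1, 4), Mul(Add(-4, -2), 5)) = Mul(Rational(-1, 4), Mul(-6, 5)) = Mul(Rational(-1, 4), -30) = Rational(15, 2) ≈ 7.5000)
Add(l, x) = Add(Rational(15, 2), 114) = Rational(243, 2)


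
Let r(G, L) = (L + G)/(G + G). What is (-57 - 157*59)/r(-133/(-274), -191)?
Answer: 2479120/52201 ≈ 47.492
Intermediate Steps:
r(G, L) = (G + L)/(2*G) (r(G, L) = (G + L)/((2*G)) = (G + L)*(1/(2*G)) = (G + L)/(2*G))
(-57 - 157*59)/r(-133/(-274), -191) = (-57 - 157*59)/(((-133/(-274) - 191)/(2*((-133/(-274)))))) = (-57 - 9263)/(((-133*(-1/274) - 191)/(2*((-133*(-1/274)))))) = -9320*133/(137*(133/274 - 191)) = -9320/((½)*(274/133)*(-52201/274)) = -9320/(-52201/266) = -9320*(-266/52201) = 2479120/52201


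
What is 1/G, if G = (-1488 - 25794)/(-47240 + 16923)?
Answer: 30317/27282 ≈ 1.1112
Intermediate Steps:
G = 27282/30317 (G = -27282/(-30317) = -27282*(-1/30317) = 27282/30317 ≈ 0.89989)
1/G = 1/(27282/30317) = 30317/27282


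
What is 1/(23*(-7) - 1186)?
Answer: -1/1347 ≈ -0.00074239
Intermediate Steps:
1/(23*(-7) - 1186) = 1/(-161 - 1186) = 1/(-1347) = -1/1347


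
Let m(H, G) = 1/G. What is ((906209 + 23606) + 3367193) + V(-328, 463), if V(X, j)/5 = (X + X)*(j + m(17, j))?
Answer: 1286381104/463 ≈ 2.7784e+6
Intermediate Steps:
V(X, j) = 10*X*(j + 1/j) (V(X, j) = 5*((X + X)*(j + 1/j)) = 5*((2*X)*(j + 1/j)) = 5*(2*X*(j + 1/j)) = 10*X*(j + 1/j))
((906209 + 23606) + 3367193) + V(-328, 463) = ((906209 + 23606) + 3367193) + 10*(-328)*(1 + 463²)/463 = (929815 + 3367193) + 10*(-328)*(1/463)*(1 + 214369) = 4297008 + 10*(-328)*(1/463)*214370 = 4297008 - 703133600/463 = 1286381104/463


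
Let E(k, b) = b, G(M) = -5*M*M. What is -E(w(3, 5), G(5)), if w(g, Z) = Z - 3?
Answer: 125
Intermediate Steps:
G(M) = -5*M**2
w(g, Z) = -3 + Z
-E(w(3, 5), G(5)) = -(-5)*5**2 = -(-5)*25 = -1*(-125) = 125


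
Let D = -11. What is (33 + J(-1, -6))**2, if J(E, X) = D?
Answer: 484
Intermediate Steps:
J(E, X) = -11
(33 + J(-1, -6))**2 = (33 - 11)**2 = 22**2 = 484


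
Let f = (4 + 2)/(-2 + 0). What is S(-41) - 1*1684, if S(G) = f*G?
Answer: -1561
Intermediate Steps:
f = -3 (f = 6/(-2) = 6*(-½) = -3)
S(G) = -3*G
S(-41) - 1*1684 = -3*(-41) - 1*1684 = 123 - 1684 = -1561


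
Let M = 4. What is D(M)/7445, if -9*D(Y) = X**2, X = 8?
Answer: -64/67005 ≈ -0.00095515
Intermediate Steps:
D(Y) = -64/9 (D(Y) = -1/9*8**2 = -1/9*64 = -64/9)
D(M)/7445 = -64/9/7445 = -64/9*1/7445 = -64/67005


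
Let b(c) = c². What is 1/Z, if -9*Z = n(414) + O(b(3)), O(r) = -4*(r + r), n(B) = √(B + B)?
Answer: 18/121 + 3*√23/242 ≈ 0.20821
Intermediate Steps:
n(B) = √2*√B (n(B) = √(2*B) = √2*√B)
O(r) = -8*r
Z = 8 - 2*√23/3 (Z = -(√2*√414 - 8*3²)/9 = -(√2*(3*√46) - 8*9)/9 = -(6*√23 - 72)/9 = -(-72 + 6*√23)/9 = 8 - 2*√23/3 ≈ 4.8028)
1/Z = 1/(8 - 2*√23/3)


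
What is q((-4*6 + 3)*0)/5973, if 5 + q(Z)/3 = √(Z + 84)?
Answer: -5/1991 + 2*√21/1991 ≈ 0.0020920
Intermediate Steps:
q(Z) = -15 + 3*√(84 + Z) (q(Z) = -15 + 3*√(Z + 84) = -15 + 3*√(84 + Z))
q((-4*6 + 3)*0)/5973 = (-15 + 3*√(84 + (-4*6 + 3)*0))/5973 = (-15 + 3*√(84 + (-24 + 3)*0))*(1/5973) = (-15 + 3*√(84 - 21*0))*(1/5973) = (-15 + 3*√(84 + 0))*(1/5973) = (-15 + 3*√84)*(1/5973) = (-15 + 3*(2*√21))*(1/5973) = (-15 + 6*√21)*(1/5973) = -5/1991 + 2*√21/1991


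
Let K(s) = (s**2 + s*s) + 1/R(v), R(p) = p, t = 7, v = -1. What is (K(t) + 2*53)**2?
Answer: 41209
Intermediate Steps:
K(s) = -1 + 2*s**2 (K(s) = (s**2 + s*s) + 1/(-1) = (s**2 + s**2) - 1 = 2*s**2 - 1 = -1 + 2*s**2)
(K(t) + 2*53)**2 = ((-1 + 2*7**2) + 2*53)**2 = ((-1 + 2*49) + 106)**2 = ((-1 + 98) + 106)**2 = (97 + 106)**2 = 203**2 = 41209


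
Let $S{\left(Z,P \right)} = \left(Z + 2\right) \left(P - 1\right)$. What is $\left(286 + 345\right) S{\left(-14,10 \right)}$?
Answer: $-68148$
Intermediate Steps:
$S{\left(Z,P \right)} = \left(-1 + P\right) \left(2 + Z\right)$ ($S{\left(Z,P \right)} = \left(2 + Z\right) \left(-1 + P\right) = \left(-1 + P\right) \left(2 + Z\right)$)
$\left(286 + 345\right) S{\left(-14,10 \right)} = \left(286 + 345\right) \left(-2 - -14 + 2 \cdot 10 + 10 \left(-14\right)\right) = 631 \left(-2 + 14 + 20 - 140\right) = 631 \left(-108\right) = -68148$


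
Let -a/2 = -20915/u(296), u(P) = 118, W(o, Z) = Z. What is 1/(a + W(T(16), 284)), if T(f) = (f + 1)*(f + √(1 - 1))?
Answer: 59/37671 ≈ 0.0015662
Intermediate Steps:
T(f) = f*(1 + f) (T(f) = (1 + f)*(f + √0) = (1 + f)*(f + 0) = (1 + f)*f = f*(1 + f))
a = 20915/59 (a = -(-41830)/118 = -2*(-20915/118) = 20915/59 ≈ 354.49)
1/(a + W(T(16), 284)) = 1/(20915/59 + 284) = 1/(37671/59) = 59/37671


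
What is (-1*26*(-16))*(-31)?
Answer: -12896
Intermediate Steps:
(-1*26*(-16))*(-31) = -26*(-16)*(-31) = 416*(-31) = -12896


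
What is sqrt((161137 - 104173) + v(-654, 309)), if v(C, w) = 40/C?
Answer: 2*sqrt(1522774254)/327 ≈ 238.67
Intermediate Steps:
sqrt((161137 - 104173) + v(-654, 309)) = sqrt((161137 - 104173) + 40/(-654)) = sqrt(56964 + 40*(-1/654)) = sqrt(56964 - 20/327) = sqrt(18627208/327) = 2*sqrt(1522774254)/327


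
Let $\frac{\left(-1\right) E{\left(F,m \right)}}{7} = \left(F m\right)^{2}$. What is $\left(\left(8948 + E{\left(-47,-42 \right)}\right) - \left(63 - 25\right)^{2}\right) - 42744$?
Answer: $-27311972$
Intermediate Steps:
$E{\left(F,m \right)} = - 7 F^{2} m^{2}$ ($E{\left(F,m \right)} = - 7 \left(F m\right)^{2} = - 7 F^{2} m^{2}$)
$\left(\left(8948 + E{\left(-47,-42 \right)}\right) - \left(63 - 25\right)^{2}\right) - 42744 = \left(\left(8948 - 7 \left(-47\right)^{2} \left(-42\right)^{2}\right) - \left(63 - 25\right)^{2}\right) - 42744 = \left(\left(8948 - 15463 \cdot 1764\right) - 38^{2}\right) - 42744 = \left(\left(8948 - 27276732\right) - 1444\right) - 42744 = \left(-27267784 - 1444\right) - 42744 = -27269228 - 42744 = -27311972$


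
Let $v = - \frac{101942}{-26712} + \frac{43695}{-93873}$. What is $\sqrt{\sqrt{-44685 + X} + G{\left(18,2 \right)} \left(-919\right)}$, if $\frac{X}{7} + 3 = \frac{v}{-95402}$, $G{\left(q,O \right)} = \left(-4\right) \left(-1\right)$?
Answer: $\frac{\sqrt{-828177819934178847249093744 + 237325306569 i \sqrt{40287832232424247848270684622}}}{474650613138} \approx 1.743 + 60.655 i$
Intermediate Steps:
$v = \frac{1400403421}{417922596}$ ($v = \left(-101942\right) \left(- \frac{1}{26712}\right) + 43695 \left(- \frac{1}{93873}\right) = \frac{50971}{13356} - \frac{14565}{31291} = \frac{1400403421}{417922596} \approx 3.3509$)
$G{\left(q,O \right)} = 4$
$X = - \frac{119613354914197}{5695807357656}$ ($X = -21 + 7 \frac{1400403421}{417922596 \left(-95402\right)} = -21 + 7 \cdot \frac{1400403421}{417922596} \left(- \frac{1}{95402}\right) = -21 + 7 \left(- \frac{1400403421}{39870651503592}\right) = -21 - \frac{1400403421}{5695807357656} = - \frac{119613354914197}{5695807357656} \approx -21.0$)
$\sqrt{\sqrt{-44685 + X} + G{\left(18,2 \right)} \left(-919\right)} = \sqrt{\sqrt{-44685 - \frac{119613354914197}{5695807357656}} + 4 \left(-919\right)} = \sqrt{\sqrt{- \frac{254636765131772557}{5695807357656}} - 3676} = \sqrt{\frac{i \sqrt{40287832232424247848270684622}}{949301226276} - 3676} = \sqrt{-3676 + \frac{i \sqrt{40287832232424247848270684622}}{949301226276}}$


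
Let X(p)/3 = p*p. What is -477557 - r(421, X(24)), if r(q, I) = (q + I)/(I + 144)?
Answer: -893988853/1872 ≈ -4.7756e+5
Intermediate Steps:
X(p) = 3*p² (X(p) = 3*(p*p) = 3*p²)
r(q, I) = (I + q)/(144 + I)
-477557 - r(421, X(24)) = -477557 - (3*24² + 421)/(144 + 3*24²) = -477557 - (3*576 + 421)/(144 + 3*576) = -477557 - (1728 + 421)/(144 + 1728) = -477557 - 2149/1872 = -893988853/1872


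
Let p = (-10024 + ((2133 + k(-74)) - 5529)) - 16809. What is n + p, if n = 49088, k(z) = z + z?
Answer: 18711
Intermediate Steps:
k(z) = 2*z
p = -30377 (p = (-10024 + ((2133 + 2*(-74)) - 5529)) - 16809 = (-10024 + ((2133 - 148) - 5529)) - 16809 = (-10024 + (1985 - 5529)) - 16809 = (-10024 - 3544) - 16809 = -13568 - 16809 = -30377)
n + p = 49088 - 30377 = 18711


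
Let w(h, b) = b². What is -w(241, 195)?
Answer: -38025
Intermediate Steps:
-w(241, 195) = -1*195² = -1*38025 = -38025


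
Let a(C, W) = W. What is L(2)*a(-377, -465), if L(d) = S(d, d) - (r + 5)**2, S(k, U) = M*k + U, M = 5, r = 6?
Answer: 50685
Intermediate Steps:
S(k, U) = U + 5*k (S(k, U) = 5*k + U = U + 5*k)
L(d) = -121 + 6*d (L(d) = (d + 5*d) - (6 + 5)**2 = 6*d - 1*11**2 = 6*d - 1*121 = 6*d - 121 = -121 + 6*d)
L(2)*a(-377, -465) = (-121 + 6*2)*(-465) = (-121 + 12)*(-465) = -109*(-465) = 50685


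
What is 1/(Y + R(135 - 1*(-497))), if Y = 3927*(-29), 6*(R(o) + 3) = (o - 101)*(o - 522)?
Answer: -1/104151 ≈ -9.6014e-6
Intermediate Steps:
R(o) = -3 + (-522 + o)*(-101 + o)/6 (R(o) = -3 + ((o - 101)*(o - 522))/6 = -3 + ((-101 + o)*(-522 + o))/6 = -3 + ((-522 + o)*(-101 + o))/6 = -3 + (-522 + o)*(-101 + o)/6)
Y = -113883
1/(Y + R(135 - 1*(-497))) = 1/(-113883 + (8784 - 623*(135 - 1*(-497))/6 + (135 - 1*(-497))²/6)) = 1/(-113883 + (8784 - 623*(135 + 497)/6 + (135 + 497)²/6)) = 1/(-113883 + (8784 - 623/6*632 + (⅙)*632²)) = 1/(-113883 + (8784 - 196868/3 + (⅙)*399424)) = 1/(-113883 + (8784 - 196868/3 + 199712/3)) = 1/(-113883 + 9732) = 1/(-104151) = -1/104151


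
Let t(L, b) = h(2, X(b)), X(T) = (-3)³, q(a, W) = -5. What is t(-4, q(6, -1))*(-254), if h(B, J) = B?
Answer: -508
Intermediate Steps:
X(T) = -27
t(L, b) = 2
t(-4, q(6, -1))*(-254) = 2*(-254) = -508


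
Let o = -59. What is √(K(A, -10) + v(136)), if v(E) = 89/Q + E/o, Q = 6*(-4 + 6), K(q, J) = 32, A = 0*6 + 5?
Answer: 5*√186027/354 ≈ 6.0919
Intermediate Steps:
A = 5 (A = 0 + 5 = 5)
Q = 12 (Q = 6*2 = 12)
v(E) = 89/12 - E/59 (v(E) = 89/12 + E/(-59) = 89*(1/12) + E*(-1/59) = 89/12 - E/59)
√(K(A, -10) + v(136)) = √(32 + (89/12 - 1/59*136)) = √(32 + (89/12 - 136/59)) = √(32 + 3619/708) = √(26275/708) = 5*√186027/354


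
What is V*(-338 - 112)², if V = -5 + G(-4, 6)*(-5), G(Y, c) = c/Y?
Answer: 506250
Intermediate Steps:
V = 5/2 (V = -5 + (6/(-4))*(-5) = -5 + (6*(-¼))*(-5) = -5 - 3/2*(-5) = -5 + 15/2 = 5/2 ≈ 2.5000)
V*(-338 - 112)² = 5*(-338 - 112)²/2 = (5/2)*(-450)² = (5/2)*202500 = 506250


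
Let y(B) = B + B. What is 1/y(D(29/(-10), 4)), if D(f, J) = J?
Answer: 1/8 ≈ 0.12500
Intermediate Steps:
y(B) = 2*B
1/y(D(29/(-10), 4)) = 1/(2*4) = 1/8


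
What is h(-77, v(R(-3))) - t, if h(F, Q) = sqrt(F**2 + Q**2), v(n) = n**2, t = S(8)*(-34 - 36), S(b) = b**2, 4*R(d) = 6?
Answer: 4480 + sqrt(94945)/4 ≈ 4557.0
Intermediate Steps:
R(d) = 3/2 (R(d) = (1/4)*6 = 3/2)
t = -4480 (t = 8**2*(-34 - 36) = 64*(-70) = -4480)
h(-77, v(R(-3))) - t = sqrt((-77)**2 + ((3/2)**2)**2) - 1*(-4480) = sqrt(5929 + (9/4)**2) + 4480 = sqrt(5929 + 81/16) + 4480 = sqrt(94945/16) + 4480 = sqrt(94945)/4 + 4480 = 4480 + sqrt(94945)/4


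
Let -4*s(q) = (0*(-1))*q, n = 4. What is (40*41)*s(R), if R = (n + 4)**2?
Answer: 0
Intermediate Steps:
R = 64 (R = (4 + 4)**2 = 8**2 = 64)
s(q) = 0 (s(q) = -0*(-1)*q/4 = -0*q = -1/4*0 = 0)
(40*41)*s(R) = (40*41)*0 = 1640*0 = 0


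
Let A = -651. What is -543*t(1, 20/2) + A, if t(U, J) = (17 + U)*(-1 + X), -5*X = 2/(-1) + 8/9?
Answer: 6951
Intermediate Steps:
X = 2/9 (X = -(2/(-1) + 8/9)/5 = -(2*(-1) + 8*(⅑))/5 = -(-2 + 8/9)/5 = -⅕*(-10/9) = 2/9 ≈ 0.22222)
t(U, J) = -119/9 - 7*U/9 (t(U, J) = (17 + U)*(-1 + 2/9) = (17 + U)*(-7/9) = -119/9 - 7*U/9)
-543*t(1, 20/2) + A = -543*(-119/9 - 7/9*1) - 651 = -543*(-119/9 - 7/9) - 651 = -543*(-14) - 651 = 7602 - 651 = 6951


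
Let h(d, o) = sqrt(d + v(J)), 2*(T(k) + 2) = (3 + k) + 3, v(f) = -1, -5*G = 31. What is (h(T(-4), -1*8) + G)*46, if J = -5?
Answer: -1426/5 + 46*I*sqrt(2) ≈ -285.2 + 65.054*I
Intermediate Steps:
G = -31/5 (G = -1/5*31 = -31/5 ≈ -6.2000)
T(k) = 1 + k/2 (T(k) = -2 + ((3 + k) + 3)/2 = -2 + (6 + k)/2 = -2 + (3 + k/2) = 1 + k/2)
h(d, o) = sqrt(-1 + d) (h(d, o) = sqrt(d - 1) = sqrt(-1 + d))
(h(T(-4), -1*8) + G)*46 = (sqrt(-1 + (1 + (1/2)*(-4))) - 31/5)*46 = (sqrt(-1 + (1 - 2)) - 31/5)*46 = (sqrt(-1 - 1) - 31/5)*46 = (sqrt(-2) - 31/5)*46 = (I*sqrt(2) - 31/5)*46 = (-31/5 + I*sqrt(2))*46 = -1426/5 + 46*I*sqrt(2)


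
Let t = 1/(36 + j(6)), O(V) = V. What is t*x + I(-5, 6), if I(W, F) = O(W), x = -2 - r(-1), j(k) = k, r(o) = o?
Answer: -211/42 ≈ -5.0238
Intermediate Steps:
t = 1/42 (t = 1/(36 + 6) = 1/42 ≈ 0.023810)
x = -1 (x = -2 - 1*(-1) = -2 + 1 = -1)
I(W, F) = W
t*x + I(-5, 6) = (1/42)*(-1) - 5 = -1/42 - 5 = -211/42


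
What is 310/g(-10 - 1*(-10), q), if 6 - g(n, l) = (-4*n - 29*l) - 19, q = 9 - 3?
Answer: 310/199 ≈ 1.5578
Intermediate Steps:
q = 6
g(n, l) = 25 + 4*n + 29*l (g(n, l) = 6 - ((-4*n - 29*l) - 19) = 6 - ((-29*l - 4*n) - 19) = 6 - (-19 - 29*l - 4*n) = 6 + (19 + 4*n + 29*l) = 25 + 4*n + 29*l)
310/g(-10 - 1*(-10), q) = 310/(25 + 4*(-10 - 1*(-10)) + 29*6) = 310/(25 + 4*(-10 + 10) + 174) = 310/(25 + 4*0 + 174) = 310/(25 + 0 + 174) = 310/199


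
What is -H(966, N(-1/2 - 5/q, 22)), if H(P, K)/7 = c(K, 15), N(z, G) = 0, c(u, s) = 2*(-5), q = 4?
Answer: 70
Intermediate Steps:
c(u, s) = -10
H(P, K) = -70 (H(P, K) = 7*(-10) = -70)
-H(966, N(-1/2 - 5/q, 22)) = -1*(-70) = 70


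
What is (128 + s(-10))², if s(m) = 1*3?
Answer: 17161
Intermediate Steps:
s(m) = 3
(128 + s(-10))² = (128 + 3)² = 131² = 17161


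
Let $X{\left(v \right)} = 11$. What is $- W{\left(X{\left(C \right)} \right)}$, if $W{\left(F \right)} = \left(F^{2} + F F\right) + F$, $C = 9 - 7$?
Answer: $-253$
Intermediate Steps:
$C = 2$
$W{\left(F \right)} = F + 2 F^{2}$ ($W{\left(F \right)} = \left(F^{2} + F^{2}\right) + F = 2 F^{2} + F = F + 2 F^{2}$)
$- W{\left(X{\left(C \right)} \right)} = - 11 \left(1 + 2 \cdot 11\right) = - 11 \left(1 + 22\right) = - 11 \cdot 23 = \left(-1\right) 253 = -253$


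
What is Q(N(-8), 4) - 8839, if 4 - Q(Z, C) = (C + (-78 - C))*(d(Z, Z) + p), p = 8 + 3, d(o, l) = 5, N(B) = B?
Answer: -7587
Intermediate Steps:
p = 11
Q(Z, C) = 1252 (Q(Z, C) = 4 - (C + (-78 - C))*(5 + 11) = 4 - (-78)*16 = 4 - 1*(-1248) = 4 + 1248 = 1252)
Q(N(-8), 4) - 8839 = 1252 - 8839 = -7587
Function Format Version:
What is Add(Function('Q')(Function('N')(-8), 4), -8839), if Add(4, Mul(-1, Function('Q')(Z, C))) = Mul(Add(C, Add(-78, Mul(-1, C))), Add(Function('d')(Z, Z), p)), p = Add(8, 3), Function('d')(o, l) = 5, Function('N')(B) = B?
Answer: -7587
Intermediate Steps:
p = 11
Function('Q')(Z, C) = 1252 (Function('Q')(Z, C) = Add(4, Mul(-1, Mul(Add(C, Add(-78, Mul(-1, C))), Add(5, 11)))) = Add(4, Mul(-1, Mul(-78, 16))) = Add(4, Mul(-1, -1248)) = Add(4, 1248) = 1252)
Add(Function('Q')(Function('N')(-8), 4), -8839) = Add(1252, -8839) = -7587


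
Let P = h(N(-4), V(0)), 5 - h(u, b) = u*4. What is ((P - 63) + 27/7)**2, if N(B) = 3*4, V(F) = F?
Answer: 511225/49 ≈ 10433.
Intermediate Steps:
N(B) = 12
h(u, b) = 5 - 4*u (h(u, b) = 5 - u*4 = 5 - 4*u)
P = -43 (P = 5 - 4*12 = 5 - 48 = -43)
((P - 63) + 27/7)**2 = ((-43 - 63) + 27/7)**2 = (-106 + 27*(1/7))**2 = (-106 + 27/7)**2 = (-715/7)**2 = 511225/49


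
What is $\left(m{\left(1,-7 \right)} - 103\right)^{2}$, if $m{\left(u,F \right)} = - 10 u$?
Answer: $12769$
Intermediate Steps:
$\left(m{\left(1,-7 \right)} - 103\right)^{2} = \left(\left(-10\right) 1 - 103\right)^{2} = \left(-10 - 103\right)^{2} = \left(-113\right)^{2} = 12769$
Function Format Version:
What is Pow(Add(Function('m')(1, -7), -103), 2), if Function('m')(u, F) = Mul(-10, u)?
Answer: 12769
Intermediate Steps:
Pow(Add(Function('m')(1, -7), -103), 2) = Pow(Add(Mul(-10, 1), -103), 2) = Pow(Add(-10, -103), 2) = Pow(-113, 2) = 12769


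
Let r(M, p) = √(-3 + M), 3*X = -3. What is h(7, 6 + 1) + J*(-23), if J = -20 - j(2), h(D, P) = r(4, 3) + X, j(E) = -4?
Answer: 368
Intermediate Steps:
X = -1 (X = (⅓)*(-3) = -1)
h(D, P) = 0 (h(D, P) = √(-3 + 4) - 1 = √1 - 1 = 1 - 1 = 0)
J = -16 (J = -20 - 1*(-4) = -20 + 4 = -16)
h(7, 6 + 1) + J*(-23) = 0 - 16*(-23) = 0 + 368 = 368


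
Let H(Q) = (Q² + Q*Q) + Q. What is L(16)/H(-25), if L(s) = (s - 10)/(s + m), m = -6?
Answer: 3/6125 ≈ 0.00048980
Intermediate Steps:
H(Q) = Q + 2*Q² (H(Q) = (Q² + Q²) + Q = 2*Q² + Q = Q + 2*Q²)
L(s) = (-10 + s)/(-6 + s) (L(s) = (s - 10)/(s - 6) = (-10 + s)/(-6 + s))
L(16)/H(-25) = ((-10 + 16)/(-6 + 16))/((-25*(1 + 2*(-25)))) = (6/10)/((-25*(1 - 50))) = ((⅒)*6)/((-25*(-49))) = (⅗)/1225 = (⅗)*(1/1225) = 3/6125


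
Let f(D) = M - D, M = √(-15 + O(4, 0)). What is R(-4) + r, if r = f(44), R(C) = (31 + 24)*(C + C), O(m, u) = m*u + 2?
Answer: -484 + I*√13 ≈ -484.0 + 3.6056*I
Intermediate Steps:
O(m, u) = 2 + m*u
R(C) = 110*C (R(C) = 55*(2*C) = 110*C)
M = I*√13 (M = √(-15 + (2 + 4*0)) = √(-15 + (2 + 0)) = √(-15 + 2) = √(-13) = I*√13 ≈ 3.6056*I)
f(D) = -D + I*√13 (f(D) = I*√13 - D = -D + I*√13)
r = -44 + I*√13 (r = -1*44 + I*√13 = -44 + I*√13 ≈ -44.0 + 3.6056*I)
R(-4) + r = 110*(-4) + (-44 + I*√13) = -440 + (-44 + I*√13) = -484 + I*√13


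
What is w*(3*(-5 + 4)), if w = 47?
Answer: -141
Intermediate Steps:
w*(3*(-5 + 4)) = 47*(3*(-5 + 4)) = 47*(3*(-1)) = 47*(-3) = -141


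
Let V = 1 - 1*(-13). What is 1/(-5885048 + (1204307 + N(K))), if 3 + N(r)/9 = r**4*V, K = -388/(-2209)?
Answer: -23811286661761/111455105789597224512 ≈ -2.1364e-7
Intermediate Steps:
V = 14 (V = 1 + 13 = 14)
K = 388/2209 (K = -388*(-1/2209) = 388/2209 ≈ 0.17565)
N(r) = -27 + 126*r**4 (N(r) = -27 + 9*(r**4*14) = -27 + 9*(14*r**4) = -27 + 126*r**4)
1/(-5885048 + (1204307 + N(K))) = 1/(-5885048 + (1204307 + (-27 + 126*(388/2209)**4))) = 1/(-5885048 + (1204307 + (-27 + 126*(22663495936/23811286661761)))) = 1/(-5885048 + (1204307 + (-27 + 2855600487936/23811286661761))) = 1/(-5885048 + (1204307 - 640049139379611/23811286661761)) = 1/(-5885048 + 28675459156626025016/23811286661761) = 1/(-111455105789597224512/23811286661761) = -23811286661761/111455105789597224512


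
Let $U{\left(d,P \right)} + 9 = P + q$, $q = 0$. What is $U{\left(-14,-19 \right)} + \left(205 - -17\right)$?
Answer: $194$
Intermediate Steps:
$U{\left(d,P \right)} = -9 + P$ ($U{\left(d,P \right)} = -9 + \left(P + 0\right) = -9 + P$)
$U{\left(-14,-19 \right)} + \left(205 - -17\right) = \left(-9 - 19\right) + \left(205 - -17\right) = -28 + \left(205 + 17\right) = -28 + 222 = 194$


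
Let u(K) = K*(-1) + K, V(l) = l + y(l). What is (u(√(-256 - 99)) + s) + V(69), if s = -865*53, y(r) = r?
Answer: -45707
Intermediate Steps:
s = -45845
V(l) = 2*l (V(l) = l + l = 2*l)
u(K) = 0 (u(K) = -K + K = 0)
(u(√(-256 - 99)) + s) + V(69) = (0 - 45845) + 2*69 = -45845 + 138 = -45707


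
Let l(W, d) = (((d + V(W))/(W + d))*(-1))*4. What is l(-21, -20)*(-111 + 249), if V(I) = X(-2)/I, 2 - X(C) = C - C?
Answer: -77648/287 ≈ -270.55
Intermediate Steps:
X(C) = 2 (X(C) = 2 - (C - C) = 2 - 1*0 = 2 + 0 = 2)
V(I) = 2/I
l(W, d) = -4*(d + 2/W)/(W + d) (l(W, d) = (((d + 2/W)/(W + d))*(-1))*4 = -(d + 2/W)/(W + d)*4 = -4*(d + 2/W)/(W + d))
l(-21, -20)*(-111 + 249) = (4*(-2 - 1*(-21)*(-20))/(-21*(-21 - 20)))*(-111 + 249) = (4*(-1/21)*(-2 - 420)/(-41))*138 = (4*(-1/21)*(-1/41)*(-422))*138 = -1688/861*138 = -77648/287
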